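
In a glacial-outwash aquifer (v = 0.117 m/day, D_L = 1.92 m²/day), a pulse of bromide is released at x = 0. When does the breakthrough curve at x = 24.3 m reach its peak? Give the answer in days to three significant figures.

For the 1D instantaneous-source solution, setting ∂C/∂t = 0 at fixed x gives v²t² + 2Dt − x² = 0, so t = (√(D² + v²x²) − D)/v².
√(D² + v²x²) = √(1.92² + 0.117² × 24.3²) = 3.431; v² = 0.013689.
t = (3.431 − 1.92)/0.013689 = 110 days (vs. the pure-advection estimate x/v = 208 d).

110 days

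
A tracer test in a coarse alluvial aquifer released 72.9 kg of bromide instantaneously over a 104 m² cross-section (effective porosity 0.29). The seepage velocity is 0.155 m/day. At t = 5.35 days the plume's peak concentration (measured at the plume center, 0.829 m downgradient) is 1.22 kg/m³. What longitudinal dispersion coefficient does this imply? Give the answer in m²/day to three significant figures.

At the plume center C_max = M/(n_e·A·√(4πDt)), so D = M²/(4πt·(n_e·A·C_max)²).
n_e·A·C_max = 0.29 × 104 × 1.22 = 36.80 kg/m.
D = 72.9²/(4π × 5.35 × 36.80²) = 0.0584 m²/day.

0.0584 m²/day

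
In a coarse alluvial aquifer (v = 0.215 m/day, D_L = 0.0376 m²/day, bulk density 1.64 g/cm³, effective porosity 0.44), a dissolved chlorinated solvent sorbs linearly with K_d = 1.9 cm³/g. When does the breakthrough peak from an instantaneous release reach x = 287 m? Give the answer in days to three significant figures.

10800 days

Retardation factor R = 1 + ρ_b·K_d/n = 1 + 1.64 × 1.9/0.44 = 8.082.
Sorption retards both mechanisms: v_R = v/R = 0.02660 m/day, D_R = D/R = 0.004652 m²/day.
Peak time from v_R²t² + 2D_R t − x² = 0: t = (√(D_R² + v_R²x²) − D_R)/v_R².
√(D_R² + v_R²x²) = √(0.004652² + 0.02660² × 287²) = 7.634; v_R² = 0.0007076.
t = (7.634 − 0.004652)/0.0007076 = 10800 days.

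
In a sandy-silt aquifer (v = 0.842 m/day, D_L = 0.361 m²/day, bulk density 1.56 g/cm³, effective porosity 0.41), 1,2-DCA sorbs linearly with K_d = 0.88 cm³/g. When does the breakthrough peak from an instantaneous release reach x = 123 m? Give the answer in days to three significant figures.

633 days

Retardation factor R = 1 + ρ_b·K_d/n = 1 + 1.56 × 0.88/0.41 = 4.348.
Sorption retards both mechanisms: v_R = v/R = 0.1937 m/day, D_R = D/R = 0.08303 m²/day.
Peak time from v_R²t² + 2D_R t − x² = 0: t = (√(D_R² + v_R²x²) − D_R)/v_R².
√(D_R² + v_R²x²) = √(0.08303² + 0.1937² × 123²) = 23.83; v_R² = 0.03752.
t = (23.83 − 0.08303)/0.03752 = 633 days.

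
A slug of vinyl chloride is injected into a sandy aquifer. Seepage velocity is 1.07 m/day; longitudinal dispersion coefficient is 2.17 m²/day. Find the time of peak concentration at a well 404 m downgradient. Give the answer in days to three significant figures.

376 days

For the 1D instantaneous-source solution, setting ∂C/∂t = 0 at fixed x gives v²t² + 2Dt − x² = 0, so t = (√(D² + v²x²) − D)/v².
√(D² + v²x²) = √(2.17² + 1.07² × 404²) = 432.3; v² = 1.1449.
t = (432.3 − 2.17)/1.1449 = 376 days (vs. the pure-advection estimate x/v = 378 d).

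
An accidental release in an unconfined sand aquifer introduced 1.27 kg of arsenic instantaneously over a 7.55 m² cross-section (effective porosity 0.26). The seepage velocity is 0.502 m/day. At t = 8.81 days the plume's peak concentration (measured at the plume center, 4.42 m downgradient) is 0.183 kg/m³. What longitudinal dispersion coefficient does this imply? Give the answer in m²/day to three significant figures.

At the plume center C_max = M/(n_e·A·√(4πDt)), so D = M²/(4πt·(n_e·A·C_max)²).
n_e·A·C_max = 0.26 × 7.55 × 0.183 = 0.3592 kg/m.
D = 1.27²/(4π × 8.81 × 0.3592²) = 0.113 m²/day.

0.113 m²/day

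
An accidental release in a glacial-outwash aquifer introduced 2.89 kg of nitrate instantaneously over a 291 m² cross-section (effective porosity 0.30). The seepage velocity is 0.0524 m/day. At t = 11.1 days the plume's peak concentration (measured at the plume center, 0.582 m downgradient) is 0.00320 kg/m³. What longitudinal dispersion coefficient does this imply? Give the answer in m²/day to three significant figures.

At the plume center C_max = M/(n_e·A·√(4πDt)), so D = M²/(4πt·(n_e·A·C_max)²).
n_e·A·C_max = 0.30 × 291 × 0.00320 = 0.2794 kg/m.
D = 2.89²/(4π × 11.1 × 0.2794²) = 0.767 m²/day.

0.767 m²/day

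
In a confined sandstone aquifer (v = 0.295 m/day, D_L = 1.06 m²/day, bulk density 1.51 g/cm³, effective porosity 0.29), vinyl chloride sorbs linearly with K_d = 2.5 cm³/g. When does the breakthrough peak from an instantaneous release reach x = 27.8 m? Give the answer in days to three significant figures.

Retardation factor R = 1 + ρ_b·K_d/n = 1 + 1.51 × 2.5/0.29 = 14.02.
Sorption retards both mechanisms: v_R = v/R = 0.02104 m/day, D_R = D/R = 0.07561 m²/day.
Peak time from v_R²t² + 2D_R t − x² = 0: t = (√(D_R² + v_R²x²) − D_R)/v_R².
√(D_R² + v_R²x²) = √(0.07561² + 0.02104² × 27.8²) = 0.5898; v_R² = 0.0004427.
t = (0.5898 − 0.07561)/0.0004427 = 1160 days.

1160 days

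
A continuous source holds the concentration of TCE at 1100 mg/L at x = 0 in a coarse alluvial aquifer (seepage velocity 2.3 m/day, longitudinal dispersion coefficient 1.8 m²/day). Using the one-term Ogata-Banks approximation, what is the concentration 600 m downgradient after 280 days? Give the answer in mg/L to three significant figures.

1010 mg/L

For a continuous step input, C/C₀ ≈ ½·erfc((x−vt)/(2√(Dt))).
vt = 2.3 × 280 = 644 m and 2√(Dt) = 2√(1.8 × 280) = 44.90 m.
Argument (x−vt)/(2√(Dt)) = (600 − 644)/44.90 = -0.9800; ½·erfc(-0.9800) = 0.9171.
C = 1100 × 0.9171 = 1010 mg/L.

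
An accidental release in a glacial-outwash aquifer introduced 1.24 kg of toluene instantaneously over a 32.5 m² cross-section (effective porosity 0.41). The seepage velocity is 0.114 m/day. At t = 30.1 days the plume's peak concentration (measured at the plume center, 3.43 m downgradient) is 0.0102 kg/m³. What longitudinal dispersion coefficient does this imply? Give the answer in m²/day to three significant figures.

At the plume center C_max = M/(n_e·A·√(4πDt)), so D = M²/(4πt·(n_e·A·C_max)²).
n_e·A·C_max = 0.41 × 32.5 × 0.0102 = 0.1359 kg/m.
D = 1.24²/(4π × 30.1 × 0.1359²) = 0.220 m²/day.

0.220 m²/day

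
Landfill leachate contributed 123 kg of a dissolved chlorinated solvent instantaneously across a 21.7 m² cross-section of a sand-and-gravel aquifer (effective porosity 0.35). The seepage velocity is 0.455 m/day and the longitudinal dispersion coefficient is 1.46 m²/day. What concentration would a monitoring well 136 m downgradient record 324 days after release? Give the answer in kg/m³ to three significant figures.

0.196 kg/m³

For an instantaneous plane source, C(x,t) = M/(n_e·A·√(4πDt)) · exp(−(x−vt)²/(4Dt)), with n_e·A the pore (flow) area.
Plume center vt = 0.455 × 324 = 147.42 m, so the well at 136 m is 11.42 m upgradient of the peak.
√(4πDt) = 77.10 m, giving peak height M/(n_e·A·√(4πDt)) = 123/(0.35 × 21.7 × 77.10) = 0.2101 kg/m³.
(x−vt)²/(4Dt) = (-11.42)²/(4 × 1.46 × 324) = 0.06892; exp(−0.06892) = 0.9334.
C = 0.2101 × 0.9334 = 0.196 kg/m³.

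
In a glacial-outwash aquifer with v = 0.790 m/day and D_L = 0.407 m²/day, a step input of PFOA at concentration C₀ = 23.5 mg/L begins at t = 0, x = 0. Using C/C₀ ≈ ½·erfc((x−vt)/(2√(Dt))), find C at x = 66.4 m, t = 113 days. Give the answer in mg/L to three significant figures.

23.3 mg/L

For a continuous step input, C/C₀ ≈ ½·erfc((x−vt)/(2√(Dt))).
vt = 0.790 × 113 = 89.27 m and 2√(Dt) = 2√(0.407 × 113) = 13.56 m.
Argument (x−vt)/(2√(Dt)) = (66.4 − 89.27)/13.56 = -1.687; ½·erfc(-1.687) = 0.9915.
C = 23.5 × 0.9915 = 23.3 mg/L.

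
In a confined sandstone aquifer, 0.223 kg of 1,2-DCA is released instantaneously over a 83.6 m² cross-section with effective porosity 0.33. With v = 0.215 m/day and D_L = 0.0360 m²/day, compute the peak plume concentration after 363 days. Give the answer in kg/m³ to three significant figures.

The peak of an instantaneous 1D plume sits at x = vt; there the Gaussian factor is 1 and C_max = M/(n_e·A·√(4πDt)), where n_e·A is the pore area the mass is dissolved in.
√(4πDt) = √(4π × 0.0360 × 363) = 12.81 m, so C_max = 0.223/(0.33 × 83.6 × 12.81) = 0.000631 kg/m³.

0.000631 kg/m³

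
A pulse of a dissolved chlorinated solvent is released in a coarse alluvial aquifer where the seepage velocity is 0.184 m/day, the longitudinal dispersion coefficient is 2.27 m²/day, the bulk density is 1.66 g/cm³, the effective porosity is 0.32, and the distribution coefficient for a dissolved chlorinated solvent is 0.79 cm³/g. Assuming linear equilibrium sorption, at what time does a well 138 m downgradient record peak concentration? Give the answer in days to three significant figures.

3500 days

Retardation factor R = 1 + ρ_b·K_d/n = 1 + 1.66 × 0.79/0.32 = 5.098.
Sorption retards both mechanisms: v_R = v/R = 0.03609 m/day, D_R = D/R = 0.4453 m²/day.
Peak time from v_R²t² + 2D_R t − x² = 0: t = (√(D_R² + v_R²x²) − D_R)/v_R².
√(D_R² + v_R²x²) = √(0.4453² + 0.03609² × 138²) = 5.000; v_R² = 0.001302.
t = (5.000 − 0.4453)/0.001302 = 3500 days.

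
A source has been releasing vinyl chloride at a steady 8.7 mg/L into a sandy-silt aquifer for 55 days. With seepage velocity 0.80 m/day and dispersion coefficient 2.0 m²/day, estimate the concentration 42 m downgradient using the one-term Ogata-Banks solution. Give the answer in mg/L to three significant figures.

For a continuous step input, C/C₀ ≈ ½·erfc((x−vt)/(2√(Dt))).
vt = 0.80 × 55 = 44 m and 2√(Dt) = 2√(2.0 × 55) = 20.98 m.
Argument (x−vt)/(2√(Dt)) = (42 − 44)/20.98 = -0.09533; ½·erfc(-0.09533) = 0.5536.
C = 8.7 × 0.5536 = 4.82 mg/L.

4.82 mg/L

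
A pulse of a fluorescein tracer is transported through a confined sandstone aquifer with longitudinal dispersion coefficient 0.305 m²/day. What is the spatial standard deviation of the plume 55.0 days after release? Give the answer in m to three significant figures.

Dispersive spreading gives a Gaussian with σ² = 2Dt; advection only shifts the center.
σ = √(2 × 0.305 × 55.0) = 5.79 m.

5.79 m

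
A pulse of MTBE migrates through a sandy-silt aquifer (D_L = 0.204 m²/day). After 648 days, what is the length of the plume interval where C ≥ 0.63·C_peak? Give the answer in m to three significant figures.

The plume is Gaussian with σ = √(2Dt) = √(2 × 0.204 × 648) = 16.26 m.
C/C_peak = exp(−Δx²/(2σ²)) = 0.63 ⇒ Δx = σ·√(−2 ln 0.63) = 16.26 × 0.9613 = 15.63 m.
Width = 2Δx = 31.3 m.

31.3 m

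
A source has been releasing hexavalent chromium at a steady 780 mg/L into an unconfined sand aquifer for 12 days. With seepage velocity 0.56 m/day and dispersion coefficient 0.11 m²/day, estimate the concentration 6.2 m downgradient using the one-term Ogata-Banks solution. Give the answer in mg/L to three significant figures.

For a continuous step input, C/C₀ ≈ ½·erfc((x−vt)/(2√(Dt))).
vt = 0.56 × 12 = 6.72 m and 2√(Dt) = 2√(0.11 × 12) = 2.298 m.
Argument (x−vt)/(2√(Dt)) = (6.2 − 6.72)/2.298 = -0.2263; ½·erfc(-0.2263) = 0.6255.
C = 780 × 0.6255 = 488 mg/L.

488 mg/L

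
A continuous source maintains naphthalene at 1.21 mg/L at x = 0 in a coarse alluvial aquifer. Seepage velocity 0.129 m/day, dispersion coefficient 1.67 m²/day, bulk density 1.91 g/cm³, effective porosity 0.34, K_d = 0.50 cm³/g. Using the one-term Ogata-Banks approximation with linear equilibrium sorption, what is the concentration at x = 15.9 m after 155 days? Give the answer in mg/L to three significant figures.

Retardation factor R = 1 + ρ_b·K_d/n = 1 + 1.91 × 0.50/0.34 = 3.809.
Sorption retards both mechanisms: v_R = v/R = 0.03387 m/day, D_R = D/R = 0.4384 m²/day.
v_R·t = 0.03387 × 155 = 5.24985 m; 2√(D_R t) = 16.49 m; argument = (15.9 − 5.24985)/16.49 = 0.6459.
C = C₀ × ½·erfc(0.6459) = 1.21 × 0.1805 = 0.218 mg/L.

0.218 mg/L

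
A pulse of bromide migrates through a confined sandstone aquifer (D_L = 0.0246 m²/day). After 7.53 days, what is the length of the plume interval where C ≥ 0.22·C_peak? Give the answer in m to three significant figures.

2.12 m

The plume is Gaussian with σ = √(2Dt) = √(2 × 0.0246 × 7.53) = 0.6087 m.
C/C_peak = exp(−Δx²/(2σ²)) = 0.22 ⇒ Δx = σ·√(−2 ln 0.22) = 0.6087 × 1.740 = 1.059 m.
Width = 2Δx = 2.12 m.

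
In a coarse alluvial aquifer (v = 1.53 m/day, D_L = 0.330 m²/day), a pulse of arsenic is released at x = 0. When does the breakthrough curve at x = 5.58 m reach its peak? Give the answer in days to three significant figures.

3.51 days

For the 1D instantaneous-source solution, setting ∂C/∂t = 0 at fixed x gives v²t² + 2Dt − x² = 0, so t = (√(D² + v²x²) − D)/v².
√(D² + v²x²) = √(0.330² + 1.53² × 5.58²) = 8.544; v² = 2.3409.
t = (8.544 − 0.330)/2.3409 = 3.51 days (vs. the pure-advection estimate x/v = 3.65 d).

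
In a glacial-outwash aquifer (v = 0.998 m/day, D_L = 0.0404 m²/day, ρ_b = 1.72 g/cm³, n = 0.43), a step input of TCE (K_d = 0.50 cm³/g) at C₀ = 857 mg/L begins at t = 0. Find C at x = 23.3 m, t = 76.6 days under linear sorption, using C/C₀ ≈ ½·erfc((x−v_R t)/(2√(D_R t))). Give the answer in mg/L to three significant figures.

802 mg/L

Retardation factor R = 1 + ρ_b·K_d/n = 1 + 1.72 × 0.50/0.43 = 3.000.
Sorption retards both mechanisms: v_R = v/R = 0.3327 m/day, D_R = D/R = 0.01347 m²/day.
v_R·t = 0.3327 × 76.6 = 25.48482 m; 2√(D_R t) = 2.032 m; argument = (23.3 − 25.48482)/2.032 = -1.075.
C = C₀ × ½·erfc(-1.075) = 857 × 0.9358 = 802 mg/L.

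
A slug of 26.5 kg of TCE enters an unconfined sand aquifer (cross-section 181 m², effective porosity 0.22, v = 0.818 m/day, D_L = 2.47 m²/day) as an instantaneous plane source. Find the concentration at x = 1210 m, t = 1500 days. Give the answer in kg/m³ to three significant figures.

For an instantaneous plane source, C(x,t) = M/(n_e·A·√(4πDt)) · exp(−(x−vt)²/(4Dt)), with n_e·A the pore (flow) area.
Plume center vt = 0.818 × 1500 = 1227 m, so the well at 1210 m is 17 m upgradient of the peak.
√(4πDt) = 215.8 m, giving peak height M/(n_e·A·√(4πDt)) = 26.5/(0.22 × 181 × 215.8) = 0.003084 kg/m³.
(x−vt)²/(4Dt) = (-17)²/(4 × 2.47 × 1500) = 0.01950; exp(−0.01950) = 0.9807.
C = 0.003084 × 0.9807 = 0.00302 kg/m³.

0.00302 kg/m³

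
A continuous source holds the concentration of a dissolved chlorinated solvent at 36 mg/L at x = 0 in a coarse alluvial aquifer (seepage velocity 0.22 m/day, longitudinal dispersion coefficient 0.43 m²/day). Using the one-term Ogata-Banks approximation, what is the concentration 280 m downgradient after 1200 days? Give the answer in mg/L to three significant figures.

11.1 mg/L

For a continuous step input, C/C₀ ≈ ½·erfc((x−vt)/(2√(Dt))).
vt = 0.22 × 1200 = 264 m and 2√(Dt) = 2√(0.43 × 1200) = 45.43 m.
Argument (x−vt)/(2√(Dt)) = (280 − 264)/45.43 = 0.3522; ½·erfc(0.3522) = 0.3092.
C = 36 × 0.3092 = 11.1 mg/L.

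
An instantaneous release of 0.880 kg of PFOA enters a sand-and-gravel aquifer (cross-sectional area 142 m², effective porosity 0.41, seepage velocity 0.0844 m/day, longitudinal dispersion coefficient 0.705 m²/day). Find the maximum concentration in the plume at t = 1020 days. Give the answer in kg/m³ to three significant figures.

The peak of an instantaneous 1D plume sits at x = vt; there the Gaussian factor is 1 and C_max = M/(n_e·A·√(4πDt)), where n_e·A is the pore area the mass is dissolved in.
√(4πDt) = √(4π × 0.705 × 1020) = 95.06 m, so C_max = 0.880/(0.41 × 142 × 95.06) = 0.000159 kg/m³.

0.000159 kg/m³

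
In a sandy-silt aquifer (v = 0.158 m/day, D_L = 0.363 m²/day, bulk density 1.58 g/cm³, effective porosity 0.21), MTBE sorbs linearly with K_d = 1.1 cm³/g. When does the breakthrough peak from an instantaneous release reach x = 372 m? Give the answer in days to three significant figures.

21700 days

Retardation factor R = 1 + ρ_b·K_d/n = 1 + 1.58 × 1.1/0.21 = 9.276.
Sorption retards both mechanisms: v_R = v/R = 0.01703 m/day, D_R = D/R = 0.03913 m²/day.
Peak time from v_R²t² + 2D_R t − x² = 0: t = (√(D_R² + v_R²x²) − D_R)/v_R².
√(D_R² + v_R²x²) = √(0.03913² + 0.01703² × 372²) = 6.335; v_R² = 0.0002900.
t = (6.335 − 0.03913)/0.0002900 = 21700 days.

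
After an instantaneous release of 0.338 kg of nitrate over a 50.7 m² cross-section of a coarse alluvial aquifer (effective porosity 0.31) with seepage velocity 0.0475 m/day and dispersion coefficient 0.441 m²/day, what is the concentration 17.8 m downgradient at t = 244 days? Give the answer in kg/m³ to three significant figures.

For an instantaneous plane source, C(x,t) = M/(n_e·A·√(4πDt)) · exp(−(x−vt)²/(4Dt)), with n_e·A the pore (flow) area.
Plume center vt = 0.0475 × 244 = 11.59 m, so the well at 17.8 m is 6.21 m downgradient of the peak.
√(4πDt) = 36.77 m, giving peak height M/(n_e·A·√(4πDt)) = 0.338/(0.31 × 50.7 × 36.77) = 0.0005849 kg/m³.
(x−vt)²/(4Dt) = (6.21)²/(4 × 0.441 × 244) = 0.08960; exp(−0.08960) = 0.9143.
C = 0.0005849 × 0.9143 = 0.000535 kg/m³.

0.000535 kg/m³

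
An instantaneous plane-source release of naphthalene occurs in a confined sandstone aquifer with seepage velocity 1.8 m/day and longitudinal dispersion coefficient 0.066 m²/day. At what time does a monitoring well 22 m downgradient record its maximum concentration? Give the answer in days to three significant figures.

For the 1D instantaneous-source solution, setting ∂C/∂t = 0 at fixed x gives v²t² + 2Dt − x² = 0, so t = (√(D² + v²x²) − D)/v².
√(D² + v²x²) = √(0.066² + 1.8² × 22²) = 39.60; v² = 3.24.
t = (39.60 − 0.066)/3.24 = 12.2 days (vs. the pure-advection estimate x/v = 12.2 d).

12.2 days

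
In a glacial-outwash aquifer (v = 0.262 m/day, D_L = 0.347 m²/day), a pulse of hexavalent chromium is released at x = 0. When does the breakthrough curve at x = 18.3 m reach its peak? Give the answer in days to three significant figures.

65.0 days

For the 1D instantaneous-source solution, setting ∂C/∂t = 0 at fixed x gives v²t² + 2Dt − x² = 0, so t = (√(D² + v²x²) − D)/v².
√(D² + v²x²) = √(0.347² + 0.262² × 18.3²) = 4.807; v² = 0.068644.
t = (4.807 − 0.347)/0.068644 = 65.0 days (vs. the pure-advection estimate x/v = 69.8 d).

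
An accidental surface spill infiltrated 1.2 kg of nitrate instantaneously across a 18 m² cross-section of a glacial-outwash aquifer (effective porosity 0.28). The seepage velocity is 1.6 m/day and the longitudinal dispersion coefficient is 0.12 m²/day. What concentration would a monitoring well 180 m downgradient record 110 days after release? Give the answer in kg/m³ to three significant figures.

0.0137 kg/m³

For an instantaneous plane source, C(x,t) = M/(n_e·A·√(4πDt)) · exp(−(x−vt)²/(4Dt)), with n_e·A the pore (flow) area.
Plume center vt = 1.6 × 110 = 176 m, so the well at 180 m is 4 m downgradient of the peak.
√(4πDt) = 12.88 m, giving peak height M/(n_e·A·√(4πDt)) = 1.2/(0.28 × 18 × 12.88) = 0.01849 kg/m³.
(x−vt)²/(4Dt) = (4)²/(4 × 0.12 × 110) = 0.3030; exp(−0.3030) = 0.7386.
C = 0.01849 × 0.7386 = 0.0137 kg/m³.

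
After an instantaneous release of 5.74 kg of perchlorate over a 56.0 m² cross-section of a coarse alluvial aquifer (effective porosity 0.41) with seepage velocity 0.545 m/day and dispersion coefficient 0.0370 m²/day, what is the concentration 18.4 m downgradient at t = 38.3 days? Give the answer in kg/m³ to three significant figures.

For an instantaneous plane source, C(x,t) = M/(n_e·A·√(4πDt)) · exp(−(x−vt)²/(4Dt)), with n_e·A the pore (flow) area.
Plume center vt = 0.545 × 38.3 = 20.8735 m, so the well at 18.4 m is 2.4735 m upgradient of the peak.
√(4πDt) = 4.220 m, giving peak height M/(n_e·A·√(4πDt)) = 5.74/(0.41 × 56.0 × 4.220) = 0.05924 kg/m³.
(x−vt)²/(4Dt) = (-2.4735)²/(4 × 0.0370 × 38.3) = 1.079; exp(−1.079) = 0.3399.
C = 0.05924 × 0.3399 = 0.0201 kg/m³.

0.0201 kg/m³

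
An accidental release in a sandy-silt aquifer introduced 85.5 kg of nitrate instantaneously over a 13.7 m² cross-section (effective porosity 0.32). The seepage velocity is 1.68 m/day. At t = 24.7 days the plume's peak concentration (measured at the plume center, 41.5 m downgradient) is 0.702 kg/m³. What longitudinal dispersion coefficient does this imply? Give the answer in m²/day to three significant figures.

At the plume center C_max = M/(n_e·A·√(4πDt)), so D = M²/(4πt·(n_e·A·C_max)²).
n_e·A·C_max = 0.32 × 13.7 × 0.702 = 3.078 kg/m.
D = 85.5²/(4π × 24.7 × 3.078²) = 2.49 m²/day.

2.49 m²/day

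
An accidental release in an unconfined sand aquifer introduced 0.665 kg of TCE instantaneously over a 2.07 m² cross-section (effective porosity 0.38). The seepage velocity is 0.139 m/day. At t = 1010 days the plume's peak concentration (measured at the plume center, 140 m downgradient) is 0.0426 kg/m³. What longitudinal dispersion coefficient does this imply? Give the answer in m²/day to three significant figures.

At the plume center C_max = M/(n_e·A·√(4πDt)), so D = M²/(4πt·(n_e·A·C_max)²).
n_e·A·C_max = 0.38 × 2.07 × 0.0426 = 0.03351 kg/m.
D = 0.665²/(4π × 1010 × 0.03351²) = 0.0310 m²/day.

0.0310 m²/day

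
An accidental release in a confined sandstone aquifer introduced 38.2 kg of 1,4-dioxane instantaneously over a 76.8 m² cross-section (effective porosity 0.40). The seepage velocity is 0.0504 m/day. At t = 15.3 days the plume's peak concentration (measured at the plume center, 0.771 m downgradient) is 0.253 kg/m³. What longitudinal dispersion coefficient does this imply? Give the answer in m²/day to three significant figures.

0.126 m²/day

At the plume center C_max = M/(n_e·A·√(4πDt)), so D = M²/(4πt·(n_e·A·C_max)²).
n_e·A·C_max = 0.40 × 76.8 × 0.253 = 7.772 kg/m.
D = 38.2²/(4π × 15.3 × 7.772²) = 0.126 m²/day.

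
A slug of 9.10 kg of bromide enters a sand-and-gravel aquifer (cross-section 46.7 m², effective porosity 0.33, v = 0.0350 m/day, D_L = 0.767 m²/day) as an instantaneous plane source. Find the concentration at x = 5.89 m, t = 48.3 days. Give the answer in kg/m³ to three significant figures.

0.0243 kg/m³

For an instantaneous plane source, C(x,t) = M/(n_e·A·√(4πDt)) · exp(−(x−vt)²/(4Dt)), with n_e·A the pore (flow) area.
Plume center vt = 0.0350 × 48.3 = 1.6905 m, so the well at 5.89 m is 4.1995 m downgradient of the peak.
√(4πDt) = 21.58 m, giving peak height M/(n_e·A·√(4πDt)) = 9.10/(0.33 × 46.7 × 21.58) = 0.02736 kg/m³.
(x−vt)²/(4Dt) = (4.1995)²/(4 × 0.767 × 48.3) = 0.1190; exp(−0.1190) = 0.8878.
C = 0.02736 × 0.8878 = 0.0243 kg/m³.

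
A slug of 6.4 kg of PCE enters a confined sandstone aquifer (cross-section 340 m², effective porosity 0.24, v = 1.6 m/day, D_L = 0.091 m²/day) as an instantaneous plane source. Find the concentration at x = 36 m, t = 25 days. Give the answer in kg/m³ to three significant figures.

For an instantaneous plane source, C(x,t) = M/(n_e·A·√(4πDt)) · exp(−(x−vt)²/(4Dt)), with n_e·A the pore (flow) area.
Plume center vt = 1.6 × 25 = 40 m, so the well at 36 m is 4 m upgradient of the peak.
√(4πDt) = 5.347 m, giving peak height M/(n_e·A·√(4πDt)) = 6.4/(0.24 × 340 × 5.347) = 0.01467 kg/m³.
(x−vt)²/(4Dt) = (-4)²/(4 × 0.091 × 25) = 1.758; exp(−1.758) = 0.1724.
C = 0.01467 × 0.1724 = 0.00253 kg/m³.

0.00253 kg/m³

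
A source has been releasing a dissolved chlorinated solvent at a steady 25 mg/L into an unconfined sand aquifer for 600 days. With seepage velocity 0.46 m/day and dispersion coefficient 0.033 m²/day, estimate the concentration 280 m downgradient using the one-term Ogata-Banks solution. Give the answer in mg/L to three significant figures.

For a continuous step input, C/C₀ ≈ ½·erfc((x−vt)/(2√(Dt))).
vt = 0.46 × 600 = 276 m and 2√(Dt) = 2√(0.033 × 600) = 8.899 m.
Argument (x−vt)/(2√(Dt)) = (280 − 276)/8.899 = 0.4495; ½·erfc(0.4495) = 0.2625.
C = 25 × 0.2625 = 6.56 mg/L.

6.56 mg/L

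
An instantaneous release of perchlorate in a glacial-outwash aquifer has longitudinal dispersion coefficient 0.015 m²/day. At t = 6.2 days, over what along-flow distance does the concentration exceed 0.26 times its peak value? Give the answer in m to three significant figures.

1.42 m

The plume is Gaussian with σ = √(2Dt) = √(2 × 0.015 × 6.2) = 0.4313 m.
C/C_peak = exp(−Δx²/(2σ²)) = 0.26 ⇒ Δx = σ·√(−2 ln 0.26) = 0.4313 × 1.641 = 0.7078 m.
Width = 2Δx = 1.42 m.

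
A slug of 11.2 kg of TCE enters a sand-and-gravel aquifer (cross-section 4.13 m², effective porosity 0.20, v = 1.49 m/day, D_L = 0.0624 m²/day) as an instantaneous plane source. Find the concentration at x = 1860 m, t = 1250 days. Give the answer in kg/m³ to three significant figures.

For an instantaneous plane source, C(x,t) = M/(n_e·A·√(4πDt)) · exp(−(x−vt)²/(4Dt)), with n_e·A the pore (flow) area.
Plume center vt = 1.49 × 1250 = 1862.5 m, so the well at 1860 m is 2.5 m upgradient of the peak.
√(4πDt) = 31.31 m, giving peak height M/(n_e·A·√(4πDt)) = 11.2/(0.20 × 4.13 × 31.31) = 0.4331 kg/m³.
(x−vt)²/(4Dt) = (-2.5)²/(4 × 0.0624 × 1250) = 0.02003; exp(−0.02003) = 0.9802.
C = 0.4331 × 0.9802 = 0.425 kg/m³.

0.425 kg/m³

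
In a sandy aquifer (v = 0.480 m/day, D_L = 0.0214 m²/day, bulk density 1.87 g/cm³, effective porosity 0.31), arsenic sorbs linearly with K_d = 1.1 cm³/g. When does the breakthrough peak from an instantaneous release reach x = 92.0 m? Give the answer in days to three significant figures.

Retardation factor R = 1 + ρ_b·K_d/n = 1 + 1.87 × 1.1/0.31 = 7.635.
Sorption retards both mechanisms: v_R = v/R = 0.06287 m/day, D_R = D/R = 0.002803 m²/day.
Peak time from v_R²t² + 2D_R t − x² = 0: t = (√(D_R² + v_R²x²) − D_R)/v_R².
√(D_R² + v_R²x²) = √(0.002803² + 0.06287² × 92.0²) = 5.784; v_R² = 0.003953.
t = (5.784 − 0.002803)/0.003953 = 1460 days.

1460 days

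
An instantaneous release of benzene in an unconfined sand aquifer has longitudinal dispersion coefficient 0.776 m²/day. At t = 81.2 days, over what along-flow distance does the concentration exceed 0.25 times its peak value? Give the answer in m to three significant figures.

The plume is Gaussian with σ = √(2Dt) = √(2 × 0.776 × 81.2) = 11.23 m.
C/C_peak = exp(−Δx²/(2σ²)) = 0.25 ⇒ Δx = σ·√(−2 ln 0.25) = 11.23 × 1.665 = 18.70 m.
Width = 2Δx = 37.4 m.

37.4 m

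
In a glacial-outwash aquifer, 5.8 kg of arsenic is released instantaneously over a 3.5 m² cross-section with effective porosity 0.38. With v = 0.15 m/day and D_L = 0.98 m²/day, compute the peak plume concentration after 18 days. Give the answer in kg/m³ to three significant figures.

The peak of an instantaneous 1D plume sits at x = vt; there the Gaussian factor is 1 and C_max = M/(n_e·A·√(4πDt)), where n_e·A is the pore area the mass is dissolved in.
√(4πDt) = √(4π × 0.98 × 18) = 14.89 m, so C_max = 5.8/(0.38 × 3.5 × 14.89) = 0.293 kg/m³.

0.293 kg/m³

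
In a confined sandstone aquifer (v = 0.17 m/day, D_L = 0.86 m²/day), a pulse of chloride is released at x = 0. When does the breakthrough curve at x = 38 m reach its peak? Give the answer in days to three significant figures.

196 days

For the 1D instantaneous-source solution, setting ∂C/∂t = 0 at fixed x gives v²t² + 2Dt − x² = 0, so t = (√(D² + v²x²) − D)/v².
√(D² + v²x²) = √(0.86² + 0.17² × 38²) = 6.517; v² = 0.0289.
t = (6.517 − 0.86)/0.0289 = 196 days (vs. the pure-advection estimate x/v = 224 d).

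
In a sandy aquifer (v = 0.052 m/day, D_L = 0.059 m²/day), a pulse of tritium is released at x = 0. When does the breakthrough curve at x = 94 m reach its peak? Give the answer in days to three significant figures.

1790 days

For the 1D instantaneous-source solution, setting ∂C/∂t = 0 at fixed x gives v²t² + 2Dt − x² = 0, so t = (√(D² + v²x²) − D)/v².
√(D² + v²x²) = √(0.059² + 0.052² × 94²) = 4.888; v² = 0.002704.
t = (4.888 − 0.059)/0.002704 = 1790 days (vs. the pure-advection estimate x/v = 1810 d).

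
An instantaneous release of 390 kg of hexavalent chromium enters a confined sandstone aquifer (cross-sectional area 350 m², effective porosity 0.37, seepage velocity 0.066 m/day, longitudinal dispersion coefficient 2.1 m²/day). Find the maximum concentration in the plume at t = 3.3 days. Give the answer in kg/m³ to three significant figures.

0.323 kg/m³

The peak of an instantaneous 1D plume sits at x = vt; there the Gaussian factor is 1 and C_max = M/(n_e·A·√(4πDt)), where n_e·A is the pore area the mass is dissolved in.
√(4πDt) = √(4π × 2.1 × 3.3) = 9.332 m, so C_max = 390/(0.37 × 350 × 9.332) = 0.323 kg/m³.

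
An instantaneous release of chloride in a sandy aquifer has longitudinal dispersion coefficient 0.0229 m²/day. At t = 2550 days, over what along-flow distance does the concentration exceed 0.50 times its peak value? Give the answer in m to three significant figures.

25.4 m

The plume is Gaussian with σ = √(2Dt) = √(2 × 0.0229 × 2550) = 10.81 m.
C/C_peak = exp(−Δx²/(2σ²)) = 0.50 ⇒ Δx = σ·√(−2 ln 0.50) = 10.81 × 1.177 = 12.72 m.
Width = 2Δx = 25.4 m.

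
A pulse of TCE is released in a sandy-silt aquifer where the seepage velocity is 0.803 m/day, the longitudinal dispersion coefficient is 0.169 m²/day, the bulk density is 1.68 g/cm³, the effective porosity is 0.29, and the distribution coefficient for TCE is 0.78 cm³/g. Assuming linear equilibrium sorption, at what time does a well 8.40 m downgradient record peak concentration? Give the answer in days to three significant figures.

Retardation factor R = 1 + ρ_b·K_d/n = 1 + 1.68 × 0.78/0.29 = 5.519.
Sorption retards both mechanisms: v_R = v/R = 0.1455 m/day, D_R = D/R = 0.03062 m²/day.
Peak time from v_R²t² + 2D_R t − x² = 0: t = (√(D_R² + v_R²x²) − D_R)/v_R².
√(D_R² + v_R²x²) = √(0.03062² + 0.1455² × 8.40²) = 1.223; v_R² = 0.02117.
t = (1.223 − 0.03062)/0.02117 = 56.3 days.

56.3 days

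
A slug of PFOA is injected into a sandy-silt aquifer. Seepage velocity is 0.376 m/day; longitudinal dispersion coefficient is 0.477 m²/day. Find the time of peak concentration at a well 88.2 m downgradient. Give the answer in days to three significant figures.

231 days

For the 1D instantaneous-source solution, setting ∂C/∂t = 0 at fixed x gives v²t² + 2Dt − x² = 0, so t = (√(D² + v²x²) − D)/v².
√(D² + v²x²) = √(0.477² + 0.376² × 88.2²) = 33.17; v² = 0.141376.
t = (33.17 − 0.477)/0.141376 = 231 days (vs. the pure-advection estimate x/v = 235 d).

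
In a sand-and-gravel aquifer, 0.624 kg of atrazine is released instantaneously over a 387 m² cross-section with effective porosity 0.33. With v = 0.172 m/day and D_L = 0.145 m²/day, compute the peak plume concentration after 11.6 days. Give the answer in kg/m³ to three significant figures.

0.00106 kg/m³

The peak of an instantaneous 1D plume sits at x = vt; there the Gaussian factor is 1 and C_max = M/(n_e·A·√(4πDt)), where n_e·A is the pore area the mass is dissolved in.
√(4πDt) = √(4π × 0.145 × 11.6) = 4.597 m, so C_max = 0.624/(0.33 × 387 × 4.597) = 0.00106 kg/m³.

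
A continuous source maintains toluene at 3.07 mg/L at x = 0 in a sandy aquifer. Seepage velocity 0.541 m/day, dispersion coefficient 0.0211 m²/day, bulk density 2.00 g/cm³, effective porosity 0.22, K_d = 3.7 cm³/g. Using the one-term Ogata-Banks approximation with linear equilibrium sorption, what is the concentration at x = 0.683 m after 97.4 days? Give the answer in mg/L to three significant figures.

Retardation factor R = 1 + ρ_b·K_d/n = 1 + 2.00 × 3.7/0.22 = 34.64.
Sorption retards both mechanisms: v_R = v/R = 0.01562 m/day, D_R = D/R = 0.0006091 m²/day.
v_R·t = 0.01562 × 97.4 = 1.521388 m; 2√(D_R t) = 0.4871 m; argument = (0.683 − 1.521388)/0.4871 = -1.721.
C = C₀ × ½·erfc(-1.721) = 3.07 × 0.9925 = 3.05 mg/L.

3.05 mg/L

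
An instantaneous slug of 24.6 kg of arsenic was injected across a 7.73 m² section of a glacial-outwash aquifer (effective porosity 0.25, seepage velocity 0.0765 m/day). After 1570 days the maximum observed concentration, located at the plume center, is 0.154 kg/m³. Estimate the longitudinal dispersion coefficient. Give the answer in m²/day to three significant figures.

At the plume center C_max = M/(n_e·A·√(4πDt)), so D = M²/(4πt·(n_e·A·C_max)²).
n_e·A·C_max = 0.25 × 7.73 × 0.154 = 0.2976 kg/m.
D = 24.6²/(4π × 1570 × 0.2976²) = 0.346 m²/day.

0.346 m²/day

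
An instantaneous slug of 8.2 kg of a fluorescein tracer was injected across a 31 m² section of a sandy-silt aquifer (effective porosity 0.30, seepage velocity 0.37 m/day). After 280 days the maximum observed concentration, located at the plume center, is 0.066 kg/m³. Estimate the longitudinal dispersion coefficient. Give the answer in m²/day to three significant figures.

At the plume center C_max = M/(n_e·A·√(4πDt)), so D = M²/(4πt·(n_e·A·C_max)²).
n_e·A·C_max = 0.30 × 31 × 0.066 = 0.6138 kg/m.
D = 8.2²/(4π × 280 × 0.6138²) = 0.0507 m²/day.

0.0507 m²/day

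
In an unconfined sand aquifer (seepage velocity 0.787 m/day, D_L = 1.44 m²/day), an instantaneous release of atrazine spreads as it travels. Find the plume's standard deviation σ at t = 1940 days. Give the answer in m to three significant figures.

74.7 m

Dispersive spreading gives a Gaussian with σ² = 2Dt; advection only shifts the center.
σ = √(2 × 1.44 × 1940) = 74.7 m.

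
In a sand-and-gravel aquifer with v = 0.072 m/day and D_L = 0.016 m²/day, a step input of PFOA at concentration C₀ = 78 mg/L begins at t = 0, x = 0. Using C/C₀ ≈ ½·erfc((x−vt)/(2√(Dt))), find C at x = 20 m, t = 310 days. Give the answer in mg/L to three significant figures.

60.0 mg/L

For a continuous step input, C/C₀ ≈ ½·erfc((x−vt)/(2√(Dt))).
vt = 0.072 × 310 = 22.32 m and 2√(Dt) = 2√(0.016 × 310) = 4.454 m.
Argument (x−vt)/(2√(Dt)) = (20 − 22.32)/4.454 = -0.5209; ½·erfc(-0.5209) = 0.7693.
C = 78 × 0.7693 = 60.0 mg/L.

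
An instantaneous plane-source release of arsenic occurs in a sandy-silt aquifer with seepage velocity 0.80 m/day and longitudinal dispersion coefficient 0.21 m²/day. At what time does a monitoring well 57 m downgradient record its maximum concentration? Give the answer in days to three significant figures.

For the 1D instantaneous-source solution, setting ∂C/∂t = 0 at fixed x gives v²t² + 2Dt − x² = 0, so t = (√(D² + v²x²) − D)/v².
√(D² + v²x²) = √(0.21² + 0.80² × 57²) = 45.60; v² = 0.64.
t = (45.60 − 0.21)/0.64 = 70.9 days (vs. the pure-advection estimate x/v = 71.2 d).

70.9 days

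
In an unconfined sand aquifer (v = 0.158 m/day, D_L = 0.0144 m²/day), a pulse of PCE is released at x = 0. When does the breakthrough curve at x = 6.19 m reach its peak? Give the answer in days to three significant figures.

For the 1D instantaneous-source solution, setting ∂C/∂t = 0 at fixed x gives v²t² + 2Dt − x² = 0, so t = (√(D² + v²x²) − D)/v².
√(D² + v²x²) = √(0.0144² + 0.158² × 6.19²) = 0.9781; v² = 0.024964.
t = (0.9781 − 0.0144)/0.024964 = 38.6 days (vs. the pure-advection estimate x/v = 39.2 d).

38.6 days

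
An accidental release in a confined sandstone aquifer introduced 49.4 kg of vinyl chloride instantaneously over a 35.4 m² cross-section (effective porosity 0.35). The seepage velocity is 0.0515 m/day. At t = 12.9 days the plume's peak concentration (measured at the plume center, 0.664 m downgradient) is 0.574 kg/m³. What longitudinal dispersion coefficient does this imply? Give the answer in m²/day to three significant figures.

0.298 m²/day

At the plume center C_max = M/(n_e·A·√(4πDt)), so D = M²/(4πt·(n_e·A·C_max)²).
n_e·A·C_max = 0.35 × 35.4 × 0.574 = 7.112 kg/m.
D = 49.4²/(4π × 12.9 × 7.112²) = 0.298 m²/day.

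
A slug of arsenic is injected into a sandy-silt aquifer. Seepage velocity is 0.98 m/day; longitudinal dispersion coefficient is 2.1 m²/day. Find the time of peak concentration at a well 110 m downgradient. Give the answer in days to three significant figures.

For the 1D instantaneous-source solution, setting ∂C/∂t = 0 at fixed x gives v²t² + 2Dt − x² = 0, so t = (√(D² + v²x²) − D)/v².
√(D² + v²x²) = √(2.1² + 0.98² × 110²) = 107.8; v² = 0.9604.
t = (107.8 − 2.1)/0.9604 = 110 days (vs. the pure-advection estimate x/v = 112 d).

110 days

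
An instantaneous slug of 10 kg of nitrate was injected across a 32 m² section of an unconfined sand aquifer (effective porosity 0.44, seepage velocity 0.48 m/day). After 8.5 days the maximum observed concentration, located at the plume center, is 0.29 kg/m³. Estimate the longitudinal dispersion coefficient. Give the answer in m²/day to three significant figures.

0.0562 m²/day

At the plume center C_max = M/(n_e·A·√(4πDt)), so D = M²/(4πt·(n_e·A·C_max)²).
n_e·A·C_max = 0.44 × 32 × 0.29 = 4.083 kg/m.
D = 10²/(4π × 8.5 × 4.083²) = 0.0562 m²/day.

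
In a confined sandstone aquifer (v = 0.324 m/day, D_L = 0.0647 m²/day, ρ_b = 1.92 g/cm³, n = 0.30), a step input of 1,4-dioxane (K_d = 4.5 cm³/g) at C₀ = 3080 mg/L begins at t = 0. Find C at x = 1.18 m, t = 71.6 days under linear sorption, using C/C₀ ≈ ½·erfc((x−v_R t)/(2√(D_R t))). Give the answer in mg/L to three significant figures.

Retardation factor R = 1 + ρ_b·K_d/n = 1 + 1.92 × 4.5/0.30 = 29.80.
Sorption retards both mechanisms: v_R = v/R = 0.01087 m/day, D_R = D/R = 0.002171 m²/day.
v_R·t = 0.01087 × 71.6 = 0.778292 m; 2√(D_R t) = 0.7885 m; argument = (1.18 − 0.778292)/0.7885 = 0.5095.
C = C₀ × ½·erfc(0.5095) = 3080 × 0.2356 = 726 mg/L.

726 mg/L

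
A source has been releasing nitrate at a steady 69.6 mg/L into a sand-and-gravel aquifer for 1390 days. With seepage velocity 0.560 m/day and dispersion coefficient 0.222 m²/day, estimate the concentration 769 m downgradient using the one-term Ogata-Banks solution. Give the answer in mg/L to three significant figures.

45.1 mg/L

For a continuous step input, C/C₀ ≈ ½·erfc((x−vt)/(2√(Dt))).
vt = 0.560 × 1390 = 778.4 m and 2√(Dt) = 2√(0.222 × 1390) = 35.13 m.
Argument (x−vt)/(2√(Dt)) = (769 − 778.4)/35.13 = -0.2676; ½·erfc(-0.2676) = 0.6474.
C = 69.6 × 0.6474 = 45.1 mg/L.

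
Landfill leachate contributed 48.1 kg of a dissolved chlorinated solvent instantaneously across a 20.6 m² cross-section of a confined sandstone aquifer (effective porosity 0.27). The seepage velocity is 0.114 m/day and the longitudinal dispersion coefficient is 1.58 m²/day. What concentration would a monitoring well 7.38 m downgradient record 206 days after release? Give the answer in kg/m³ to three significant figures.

0.111 kg/m³

For an instantaneous plane source, C(x,t) = M/(n_e·A·√(4πDt)) · exp(−(x−vt)²/(4Dt)), with n_e·A the pore (flow) area.
Plume center vt = 0.114 × 206 = 23.484 m, so the well at 7.38 m is 16.104 m upgradient of the peak.
√(4πDt) = 63.95 m, giving peak height M/(n_e·A·√(4πDt)) = 48.1/(0.27 × 20.6 × 63.95) = 0.1352 kg/m³.
(x−vt)²/(4Dt) = (-16.104)²/(4 × 1.58 × 206) = 0.1992; exp(−0.1992) = 0.8194.
C = 0.1352 × 0.8194 = 0.111 kg/m³.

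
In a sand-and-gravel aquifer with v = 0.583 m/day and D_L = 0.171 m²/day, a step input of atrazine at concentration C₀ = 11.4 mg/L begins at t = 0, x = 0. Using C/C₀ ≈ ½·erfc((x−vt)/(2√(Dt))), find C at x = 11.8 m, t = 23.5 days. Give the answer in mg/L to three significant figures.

8.54 mg/L

For a continuous step input, C/C₀ ≈ ½·erfc((x−vt)/(2√(Dt))).
vt = 0.583 × 23.5 = 13.7005 m and 2√(Dt) = 2√(0.171 × 23.5) = 4.009 m.
Argument (x−vt)/(2√(Dt)) = (11.8 − 13.7005)/4.009 = -0.4741; ½·erfc(-0.4741) = 0.7487.
C = 11.4 × 0.7487 = 8.54 mg/L.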